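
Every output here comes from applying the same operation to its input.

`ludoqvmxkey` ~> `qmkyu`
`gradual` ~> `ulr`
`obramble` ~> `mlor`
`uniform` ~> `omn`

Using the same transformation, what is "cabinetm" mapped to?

ntcb

Looking at the pairs, the operation is to move the first 3 characters to the end (rotate left by 3), then keep every other character starting from the second (positions 2nd, 4th, 6th, ...).
"cabinetm" → "ntcb".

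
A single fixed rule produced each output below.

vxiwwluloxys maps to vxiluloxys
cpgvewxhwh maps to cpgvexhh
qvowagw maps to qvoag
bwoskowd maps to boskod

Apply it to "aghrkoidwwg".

The transformation: remove every "w".
Doing the same to "aghrkoidwwg": "aghrkoidg".

aghrkoidg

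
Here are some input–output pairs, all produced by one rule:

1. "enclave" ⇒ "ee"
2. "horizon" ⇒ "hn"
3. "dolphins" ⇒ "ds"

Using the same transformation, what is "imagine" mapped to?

The transformation: take characters alternately from the front and the back (1st, last, 2nd, 2nd-last, ...), then keep only the first 2 characters.
"imagine" → "ie".

ie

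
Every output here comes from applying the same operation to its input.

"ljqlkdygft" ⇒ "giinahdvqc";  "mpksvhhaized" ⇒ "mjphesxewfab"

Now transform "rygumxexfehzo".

Rule — swap each adjacent pair of characters (1↔2, 3↔4, ...), then shift every letter 3 places backward in the alphabet (wrapping around).
On "rygumxexfehzo": the first step gives "yrugxmxeefzho", and the second then gives "vordujubbcwel".
(Check on "ljqlkdygft": → "jllqdkgytf" → "giinahdvqc" ✓)

vordujubbcwel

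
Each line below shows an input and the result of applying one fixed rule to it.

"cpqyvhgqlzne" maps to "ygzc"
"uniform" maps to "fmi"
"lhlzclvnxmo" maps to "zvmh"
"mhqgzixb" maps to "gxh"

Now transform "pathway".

The pattern: move the first 3 characters to the end (rotate left by 3), then keep one character in every 3, starting at position 1 (positions 1st, 4th, 7th, ...).
Working it through for "pathway": intermediate "hwaypat", final "hyt".

hyt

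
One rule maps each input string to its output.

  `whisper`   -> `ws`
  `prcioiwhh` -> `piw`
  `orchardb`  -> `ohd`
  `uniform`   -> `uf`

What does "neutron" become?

nt

What's happening: move the last character to the front, then keep one character in every 3, starting at position 2 (positions 2nd, 5th, 8th, ...).
On "neutron": the first step gives "nneutro", and the second then gives "nt".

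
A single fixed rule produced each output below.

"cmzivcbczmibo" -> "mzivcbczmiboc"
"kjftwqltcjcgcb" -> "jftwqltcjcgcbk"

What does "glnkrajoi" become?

What's happening: move the first character to the end.
So "glnkrajoi" becomes "lnkrajoig".

lnkrajoig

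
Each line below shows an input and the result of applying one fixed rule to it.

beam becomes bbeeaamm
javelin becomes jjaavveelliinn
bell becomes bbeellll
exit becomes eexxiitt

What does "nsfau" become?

The rule is to double every character.
Doing the same to "nsfau": "nnssffaauu".

nnssffaauu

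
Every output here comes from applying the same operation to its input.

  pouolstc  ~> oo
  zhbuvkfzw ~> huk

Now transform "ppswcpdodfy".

The pattern: delete the last 3 characters, then keep every other character starting from the second (positions 2nd, 4th, 6th, ...).
Starting from "ppswcpdodfy": after the first operation, "ppswcpdo"; after the second, "pwpo".

pwpo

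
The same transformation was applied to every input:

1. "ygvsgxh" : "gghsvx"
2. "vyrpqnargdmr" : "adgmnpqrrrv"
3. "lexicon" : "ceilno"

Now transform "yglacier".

acegilr

The pattern: sort the characters into alphabetical order, then delete the last character.
On "yglacier": the first step gives "acegilry", and the second then gives "acegilr".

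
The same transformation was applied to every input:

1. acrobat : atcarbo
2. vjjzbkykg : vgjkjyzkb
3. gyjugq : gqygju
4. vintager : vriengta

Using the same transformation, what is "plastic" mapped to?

pcliats

Rule — take characters alternately from the front and the back (1st, last, 2nd, 2nd-last, ...).
So "plastic" becomes "pcliats".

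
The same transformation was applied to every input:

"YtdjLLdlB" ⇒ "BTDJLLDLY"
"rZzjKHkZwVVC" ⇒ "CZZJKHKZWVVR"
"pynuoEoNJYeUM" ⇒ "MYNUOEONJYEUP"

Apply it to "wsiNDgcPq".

Rule — swap the first and last characters, then convert every letter to uppercase.
Applying both steps to "wsiNDgcPq": "qsiNDgcPw", then "QSINDGCPW".

QSINDGCPW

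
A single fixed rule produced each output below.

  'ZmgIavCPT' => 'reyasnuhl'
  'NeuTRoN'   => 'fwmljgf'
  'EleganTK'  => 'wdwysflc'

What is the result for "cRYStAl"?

ujqklsd

Each output is the input with this applied: shift every letter 8 places backward in the alphabet (wrapping around), then convert every letter to lowercase.
"cRYStAl" → "uJQKlSd" → "ujqklsd".
(Check on "NeuTRoN": → "FwmLJgF" → "fwmljgf" ✓)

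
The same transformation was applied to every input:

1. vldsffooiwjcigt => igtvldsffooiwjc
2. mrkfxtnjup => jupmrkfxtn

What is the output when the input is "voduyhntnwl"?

nwlvoduyhnt

Looking at the pairs, the operation is to move the last 3 characters to the front (rotate right by 3).
Applying that to "voduyhntnwl" gives "nwlvoduyhnt".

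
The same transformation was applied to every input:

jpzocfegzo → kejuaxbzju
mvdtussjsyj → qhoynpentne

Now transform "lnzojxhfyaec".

igjuseacvtxz

The transformation: swap each adjacent pair of characters (1↔2, 3↔4, ...), then shift every letter 5 places backward in the alphabet (wrapping around).
"lnzojxhfyaec" → "nlozxjfhayce" → "igjuseacvtxz".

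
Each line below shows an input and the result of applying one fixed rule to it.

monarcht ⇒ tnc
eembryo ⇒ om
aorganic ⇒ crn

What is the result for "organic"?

Each output is the input with this applied: move the last 2 characters to the front (rotate right by 2), then keep one character in every 3, starting at position 2 (positions 2nd, 5th, 8th, ...).
So "organic" becomes "cg".

cg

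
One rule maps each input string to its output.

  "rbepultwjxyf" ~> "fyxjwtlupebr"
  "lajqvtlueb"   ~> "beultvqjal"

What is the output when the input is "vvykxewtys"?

In each case the input is transformed by: reverse the string.
For "vvykxewtys" the result is "sytwexkyvv".

sytwexkyvv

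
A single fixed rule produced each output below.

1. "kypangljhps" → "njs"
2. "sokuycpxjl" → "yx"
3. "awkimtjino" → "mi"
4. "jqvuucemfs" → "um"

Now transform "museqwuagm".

The transformation: delete the first 3 characters, then keep one character in every 3, starting at position 2 (positions 2nd, 5th, 8th, ...).
Working it through for "museqwuagm": intermediate "eqwuagm", final "qa".

qa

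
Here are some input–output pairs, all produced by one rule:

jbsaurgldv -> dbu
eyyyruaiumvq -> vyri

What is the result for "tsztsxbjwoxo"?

The transformation: move the last 3 characters to the front (rotate right by 3), then keep one character in every 3, starting at position 2 (positions 2nd, 5th, 8th, ...).
On "tsztsxbjwoxo" that produces "xssj".

xssj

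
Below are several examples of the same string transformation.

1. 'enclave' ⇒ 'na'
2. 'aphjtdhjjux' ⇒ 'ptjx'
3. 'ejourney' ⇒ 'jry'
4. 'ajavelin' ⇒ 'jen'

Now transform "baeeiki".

ai

The pattern: keep one character in every 3, starting at position 2 (positions 2nd, 5th, 8th, ...).
Applying that to "baeeiki" gives "ai".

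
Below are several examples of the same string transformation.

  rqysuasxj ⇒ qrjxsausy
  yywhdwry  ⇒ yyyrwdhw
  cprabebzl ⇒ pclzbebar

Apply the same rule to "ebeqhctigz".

bezgitchqe

What's happening: reverse the string, then move the last 2 characters to the front (rotate right by 2).
"ebeqhctigz" → "zgitchqebe" → "bezgitchqe".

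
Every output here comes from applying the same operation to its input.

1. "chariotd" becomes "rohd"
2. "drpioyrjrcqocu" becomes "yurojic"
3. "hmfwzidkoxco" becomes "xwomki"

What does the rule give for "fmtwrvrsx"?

wvsm

The rule is to keep every other character starting from the second (positions 2nd, 4th, 6th, ...), then sort the characters into reverse alphabetical order.
"fmtwrvrsx" → "mwvs" → "wvsm".
(Check on "drpioyrjrcqocu": → "riyjcou" → "yurojic" ✓)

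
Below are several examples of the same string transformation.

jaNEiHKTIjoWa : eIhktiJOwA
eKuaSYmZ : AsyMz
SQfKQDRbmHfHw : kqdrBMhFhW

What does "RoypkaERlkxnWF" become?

PKAerLKXNwf

The rule is to flip the case of every letter, then delete the first 3 characters.
"RoypkaERlkxnWF" → "rOYPKAerLKXNwf" → "PKAerLKXNwf".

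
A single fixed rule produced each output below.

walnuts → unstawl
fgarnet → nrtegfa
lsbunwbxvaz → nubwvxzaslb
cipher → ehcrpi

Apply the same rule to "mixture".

uterimx

What's happening: move the first 3 characters to the end (rotate left by 3), then swap each adjacent pair of characters (1↔2, 3↔4, ...).
For "mixture" the result is "uterimx".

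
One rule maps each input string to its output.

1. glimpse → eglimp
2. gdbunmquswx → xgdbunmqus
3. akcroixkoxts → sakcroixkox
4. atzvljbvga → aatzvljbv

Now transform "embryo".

oembr

Each output is the input with this applied: move the last character to the front, then delete the last character.
For "embryo", step one produces "oembry"; step two turns that into "oembr".
(Check on "glimpse": → "eglimps" → "eglimp" ✓)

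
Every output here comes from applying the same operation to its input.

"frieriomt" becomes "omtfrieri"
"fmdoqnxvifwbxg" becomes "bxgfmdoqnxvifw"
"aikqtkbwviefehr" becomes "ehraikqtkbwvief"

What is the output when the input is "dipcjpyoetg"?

etgdipcjpyo

In each case the input is transformed by: move the last 3 characters to the front (rotate right by 3).
"dipcjpyoetg" → "etgdipcjpyo".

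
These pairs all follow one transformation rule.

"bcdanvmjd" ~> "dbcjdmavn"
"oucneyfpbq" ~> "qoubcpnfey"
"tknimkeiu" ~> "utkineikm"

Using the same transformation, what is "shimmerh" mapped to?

Each output is the input with this applied: swap the first and last characters, then take characters alternately from the front and the back (1st, last, 2nd, 2nd-last, ...).
Applying both steps to "shimmerh": "hhimmers", then "hshriemm".

hshriemm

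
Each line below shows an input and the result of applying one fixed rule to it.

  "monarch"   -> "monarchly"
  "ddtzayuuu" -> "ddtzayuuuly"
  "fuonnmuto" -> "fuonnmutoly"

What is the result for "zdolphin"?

What's happening: append "ly".
Applying that to "zdolphin" gives "zdolphinly".

zdolphinly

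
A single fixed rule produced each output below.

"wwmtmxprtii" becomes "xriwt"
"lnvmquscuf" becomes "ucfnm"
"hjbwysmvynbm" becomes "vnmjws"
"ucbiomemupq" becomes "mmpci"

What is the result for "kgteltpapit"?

taige

Looking at the pairs, the operation is to keep every other character starting from the second (positions 2nd, 4th, 6th, ...), then move the last 3 characters to the front (rotate right by 3).
On "kgteltpapit": the first step gives "getai", and the second then gives "taige".
(Check on "ucbiomemupq": → "cimmp" → "mmpci" ✓)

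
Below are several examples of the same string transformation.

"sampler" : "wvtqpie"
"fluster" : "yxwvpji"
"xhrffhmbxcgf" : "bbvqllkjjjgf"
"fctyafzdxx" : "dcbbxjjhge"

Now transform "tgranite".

xxvrmkie

In each case the input is transformed by: sort the characters into reverse alphabetical order, then shift every letter 4 places forward in the alphabet (wrapping around).
For "tgranite", step one produces "ttrnigea"; step two turns that into "xxvrmkie".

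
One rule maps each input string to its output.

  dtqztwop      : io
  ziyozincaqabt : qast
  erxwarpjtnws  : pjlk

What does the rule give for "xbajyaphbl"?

sst

The rule is to keep one character in every 3, starting at position 3 (positions 3rd, 6th, 9th, ...), then shift every letter 8 places backward in the alphabet (wrapping around).
On "xbajyaphbl": the first step gives "aab", and the second then gives "sst".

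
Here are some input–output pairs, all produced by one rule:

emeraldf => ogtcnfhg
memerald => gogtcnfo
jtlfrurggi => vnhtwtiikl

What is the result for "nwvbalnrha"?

Each output is the input with this applied: move the first character to the end, then shift every letter 2 places forward in the alphabet (wrapping around).
"nwvbalnrha" → "wvbalnrhan" → "yxdcnptjcp".
(Check on "emeraldf": → "meraldfe" → "ogtcnfhg" ✓)

yxdcnptjcp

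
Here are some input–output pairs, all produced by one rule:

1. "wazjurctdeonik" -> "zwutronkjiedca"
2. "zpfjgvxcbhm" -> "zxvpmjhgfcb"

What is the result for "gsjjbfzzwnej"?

Looking at the pairs, the operation is to sort the characters into reverse alphabetical order.
On "gsjjbfzzwnej" that produces "zzwsnjjjgfeb".

zzwsnjjjgfeb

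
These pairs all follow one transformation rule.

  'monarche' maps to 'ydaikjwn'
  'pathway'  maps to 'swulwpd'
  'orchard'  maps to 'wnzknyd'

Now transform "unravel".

The rule is to shift every letter 4 places backward in the alphabet (wrapping around), then move the last 3 characters to the front (rotate right by 3).
Doing the same to "unravel": "rahqjnw".

rahqjnw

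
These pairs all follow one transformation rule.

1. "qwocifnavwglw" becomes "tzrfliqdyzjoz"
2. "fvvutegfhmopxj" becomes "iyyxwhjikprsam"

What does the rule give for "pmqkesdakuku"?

Looking at the pairs, the operation is to shift every letter 3 places forward in the alphabet (wrapping around).
On "pmqkesdakuku" that produces "sptnhvgdnxnx".

sptnhvgdnxnx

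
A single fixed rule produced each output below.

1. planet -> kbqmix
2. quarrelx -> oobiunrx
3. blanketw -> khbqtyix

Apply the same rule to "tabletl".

ibqiqxy

Looking at the pairs, the operation is to shift every letter 3 places backward in the alphabet (wrapping around), then move the first 3 characters to the end (rotate left by 3).
Applying both steps to "tabletl": "qxyibqi", then "ibqiqxy".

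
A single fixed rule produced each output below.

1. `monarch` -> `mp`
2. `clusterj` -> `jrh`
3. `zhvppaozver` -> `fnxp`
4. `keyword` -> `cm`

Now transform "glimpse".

jn

Each output is the input with this applied: keep one character in every 3, starting at position 2 (positions 2nd, 5th, 8th, ...), then shift every letter 2 places backward in the alphabet (wrapping around).
Working it through for "glimpse": intermediate "lp", final "jn".
(Check on "keyword": → "eo" → "cm" ✓)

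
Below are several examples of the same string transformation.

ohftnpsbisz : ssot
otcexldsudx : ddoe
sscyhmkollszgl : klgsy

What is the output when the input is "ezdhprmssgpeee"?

mgeeh

What's happening: keep one character in every 3, starting at position 1 (positions 1st, 4th, 7th, ...), then move the first 2 characters to the end (rotate left by 2).
Working it through for "ezdhprmssgpeee": intermediate "ehmge", final "mgeeh".
(Check on "otcexldsudx": → "oedd" → "ddoe" ✓)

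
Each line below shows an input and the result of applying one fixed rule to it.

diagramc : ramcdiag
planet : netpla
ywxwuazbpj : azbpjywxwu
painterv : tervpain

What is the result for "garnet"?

netgar

Each output is the input with this applied: swap the front and back halves of the string.
For "garnet" the result is "netgar".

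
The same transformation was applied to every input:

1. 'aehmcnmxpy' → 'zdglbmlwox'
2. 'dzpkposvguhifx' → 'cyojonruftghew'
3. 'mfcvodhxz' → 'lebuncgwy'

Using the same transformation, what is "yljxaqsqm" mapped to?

xkiwzprpl

In each case the input is transformed by: shift every letter 1 place backward in the alphabet (wrapping around).
"yljxaqsqm" → "xkiwzprpl".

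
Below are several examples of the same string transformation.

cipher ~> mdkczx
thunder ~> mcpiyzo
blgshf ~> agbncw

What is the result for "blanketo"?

jgvifzow

Rule — shift every letter 5 places backward in the alphabet (wrapping around), then swap the first and last characters.
On "blanketo": the first step gives "wgvifzoj", and the second then gives "jgvifzow".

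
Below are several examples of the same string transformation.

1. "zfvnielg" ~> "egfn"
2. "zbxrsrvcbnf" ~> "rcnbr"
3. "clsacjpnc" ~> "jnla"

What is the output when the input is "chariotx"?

What's happening: keep every other character starting from the second (positions 2nd, 4th, 6th, ...), then move the first 2 characters to the end (rotate left by 2).
Starting from "chariotx": after the first operation, "hrox"; after the second, "oxhr".

oxhr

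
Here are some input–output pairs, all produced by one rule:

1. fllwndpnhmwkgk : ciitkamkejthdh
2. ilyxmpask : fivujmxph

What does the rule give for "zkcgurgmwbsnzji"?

Each output is the input with this applied: shift every letter 3 places backward in the alphabet (wrapping around).
For "zkcgurgmwbsnzji" the result is "whzdrodjtypkwgf".

whzdrodjtypkwgf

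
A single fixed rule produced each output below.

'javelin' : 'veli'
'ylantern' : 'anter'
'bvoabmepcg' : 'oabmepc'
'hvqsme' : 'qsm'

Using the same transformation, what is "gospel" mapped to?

The rule is to move the last character to the front, then delete the first 3 characters.
So "gospel" becomes "spe".

spe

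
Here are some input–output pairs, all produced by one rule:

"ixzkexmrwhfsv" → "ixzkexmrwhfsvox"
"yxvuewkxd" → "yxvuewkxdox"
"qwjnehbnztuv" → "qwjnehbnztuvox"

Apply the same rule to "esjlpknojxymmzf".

Looking at the pairs, the operation is to append "ox".
"esjlpknojxymmzf" → "esjlpknojxymmzfox".

esjlpknojxymmzfox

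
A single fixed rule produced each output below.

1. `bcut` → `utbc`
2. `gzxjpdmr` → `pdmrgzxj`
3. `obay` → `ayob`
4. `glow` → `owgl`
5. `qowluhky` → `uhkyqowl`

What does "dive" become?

vedi

Rule — swap the front and back halves of the string.
Doing the same to "dive": "vedi".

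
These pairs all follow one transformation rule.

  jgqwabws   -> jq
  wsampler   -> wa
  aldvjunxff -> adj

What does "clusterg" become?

Looking at the pairs, the operation is to keep every other character starting from the first (positions 1st, 3rd, 5th, ...), then delete the last 2 characters.
On "clusterg": the first step gives "cutr", and the second then gives "cu".

cu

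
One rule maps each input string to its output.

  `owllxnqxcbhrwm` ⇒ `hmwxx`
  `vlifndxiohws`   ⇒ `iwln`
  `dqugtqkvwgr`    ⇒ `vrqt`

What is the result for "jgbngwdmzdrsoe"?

What's happening: keep one character in every 3, starting at position 2 (positions 2nd, 5th, 8th, ...), then move the last 2 characters to the front (rotate right by 2).
For "jgbngwdmzdrsoe", step one produces "ggmre"; step two turns that into "reggm".

reggm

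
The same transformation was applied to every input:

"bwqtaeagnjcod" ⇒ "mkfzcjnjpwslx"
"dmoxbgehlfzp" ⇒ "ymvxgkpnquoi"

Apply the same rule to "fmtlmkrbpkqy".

Looking at the pairs, the operation is to shift every letter 9 places forward in the alphabet (wrapping around), then move the last character to the front.
So "fmtlmkrbpkqy" becomes "hovcuvtakytz".

hovcuvtakytz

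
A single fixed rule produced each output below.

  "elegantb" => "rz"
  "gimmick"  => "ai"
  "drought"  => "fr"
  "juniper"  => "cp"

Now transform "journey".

Looking at the pairs, the operation is to shift every letter 2 places backward in the alphabet (wrapping around), then keep only the last 2 characters.
Applying both steps to "journey": "hmsplcw", then "cw".
(Check on "juniper": → "hslgncp" → "cp" ✓)

cw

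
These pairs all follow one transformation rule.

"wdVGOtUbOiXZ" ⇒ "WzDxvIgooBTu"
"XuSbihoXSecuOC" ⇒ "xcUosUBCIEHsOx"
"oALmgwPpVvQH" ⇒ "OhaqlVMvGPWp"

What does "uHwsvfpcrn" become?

The transformation: take characters alternately from the front and the back (1st, last, 2nd, 2nd-last, ...), then flip the case of every letter.
"uHwsvfpcrn" → "unHrwcspvf" → "UNhRWCSPVF".

UNhRWCSPVF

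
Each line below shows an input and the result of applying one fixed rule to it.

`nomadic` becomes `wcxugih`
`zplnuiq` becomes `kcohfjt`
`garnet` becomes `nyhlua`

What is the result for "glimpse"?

ymjgcfa

Rule — shift every letter 6 places backward in the alphabet (wrapping around), then reverse the string.
For "glimpse", step one produces "afcgjmy"; step two turns that into "ymjgcfa".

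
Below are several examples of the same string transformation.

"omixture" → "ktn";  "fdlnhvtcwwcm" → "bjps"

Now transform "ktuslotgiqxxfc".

What's happening: shift every letter 4 places backward in the alphabet (wrapping around), then keep one character in every 3, starting at position 1 (positions 1st, 4th, 7th, ...).
Applying both steps to "ktuslotgiqxxfc": "gpqohkpcemttby", then "gopmb".

gopmb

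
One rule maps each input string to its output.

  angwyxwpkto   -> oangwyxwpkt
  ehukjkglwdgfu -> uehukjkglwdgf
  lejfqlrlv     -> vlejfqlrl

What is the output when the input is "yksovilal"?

The rule is to move the last character to the front.
Applying that to "yksovilal" gives "lyksovila".

lyksovila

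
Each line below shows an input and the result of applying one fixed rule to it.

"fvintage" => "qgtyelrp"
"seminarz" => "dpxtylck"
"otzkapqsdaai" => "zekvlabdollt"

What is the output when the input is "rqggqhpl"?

cbrrbsaw

Each output is the input with this applied: shift every letter 11 places forward in the alphabet (wrapping around).
Applying that to "rqggqhpl" gives "cbrrbsaw".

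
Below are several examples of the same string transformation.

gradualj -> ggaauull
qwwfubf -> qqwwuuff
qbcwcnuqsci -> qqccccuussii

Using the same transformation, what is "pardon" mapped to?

Rule — keep every other character starting from the first (positions 1st, 3rd, 5th, ...), then double every character.
On "pardon": the first step gives "pro", and the second then gives "pprroo".
(Check on "qbcwcnuqsci": → "qccusi" → "qqccccuussii" ✓)

pprroo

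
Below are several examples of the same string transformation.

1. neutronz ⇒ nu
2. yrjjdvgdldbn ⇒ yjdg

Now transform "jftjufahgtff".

jtua

The rule is to keep every other character starting from the first (positions 1st, 3rd, 5th, ...), then delete the last 2 characters.
For "jftjufahgtff", step one produces "jtuagf"; step two turns that into "jtua".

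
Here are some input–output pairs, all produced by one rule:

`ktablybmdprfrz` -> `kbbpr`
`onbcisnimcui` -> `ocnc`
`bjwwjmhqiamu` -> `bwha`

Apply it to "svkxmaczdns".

sxcn

Looking at the pairs, the operation is to keep one character in every 3, starting at position 1 (positions 1st, 4th, 7th, ...).
On "svkxmaczdns" that produces "sxcn".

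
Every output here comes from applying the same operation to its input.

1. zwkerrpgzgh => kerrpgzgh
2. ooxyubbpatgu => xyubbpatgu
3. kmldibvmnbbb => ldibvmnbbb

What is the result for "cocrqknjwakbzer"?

crqknjwakbzer

The transformation: delete the first 2 characters.
For "cocrqknjwakbzer" the result is "crqknjwakbzer".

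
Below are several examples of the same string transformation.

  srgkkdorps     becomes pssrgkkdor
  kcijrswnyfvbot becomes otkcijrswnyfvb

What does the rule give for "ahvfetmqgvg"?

The transformation: move the last 2 characters to the front (rotate right by 2).
Doing the same to "ahvfetmqgvg": "vgahvfetmqg".

vgahvfetmqg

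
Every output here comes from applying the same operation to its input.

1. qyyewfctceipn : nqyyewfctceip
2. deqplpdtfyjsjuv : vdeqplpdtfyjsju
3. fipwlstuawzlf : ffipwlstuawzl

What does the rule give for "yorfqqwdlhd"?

dyorfqqwdlh

Looking at the pairs, the operation is to move the last character to the front.
Applying that to "yorfqqwdlhd" gives "dyorfqqwdlh".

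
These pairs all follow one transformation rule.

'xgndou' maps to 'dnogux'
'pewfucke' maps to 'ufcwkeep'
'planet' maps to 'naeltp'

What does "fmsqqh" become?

The transformation: swap the front and back halves of the string, then take characters alternately from the front and the back (1st, last, 2nd, 2nd-last, ...).
On "fmsqqh" that produces "qsqmhf".

qsqmhf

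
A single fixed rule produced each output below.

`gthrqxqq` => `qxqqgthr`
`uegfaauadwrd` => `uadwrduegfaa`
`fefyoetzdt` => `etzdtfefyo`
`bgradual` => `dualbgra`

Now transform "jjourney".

The rule is to swap the front and back halves of the string.
Applying that to "jjourney" gives "rneyjjou".

rneyjjou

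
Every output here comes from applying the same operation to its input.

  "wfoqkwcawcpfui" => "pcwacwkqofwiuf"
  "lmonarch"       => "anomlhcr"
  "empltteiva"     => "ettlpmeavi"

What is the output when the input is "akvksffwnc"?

The transformation: reverse the string, then move the first 3 characters to the end (rotate left by 3).
So "akvksffwnc" becomes "ffskvkacnw".
(Check on "empltteiva": → "aviettlpme" → "ettlpmeavi" ✓)

ffskvkacnw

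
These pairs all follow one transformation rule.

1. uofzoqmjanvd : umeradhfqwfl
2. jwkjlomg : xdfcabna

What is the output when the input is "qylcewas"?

In each case the input is transformed by: reverse the string, then shift every letter 9 places backward in the alphabet (wrapping around).
On "qylcewas": the first step gives "saweclyq", and the second then gives "jrnvtcph".
(Check on "uofzoqmjanvd": → "dvnajmqozfou" → "umeradhfqwfl" ✓)

jrnvtcph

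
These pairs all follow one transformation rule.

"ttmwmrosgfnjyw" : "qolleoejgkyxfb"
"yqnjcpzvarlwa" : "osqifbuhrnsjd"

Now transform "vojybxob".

gtngbqtp

Rule — move the last 2 characters to the front (rotate right by 2), then shift every letter 8 places backward in the alphabet (wrapping around).
So "vojybxob" becomes "gtngbqtp".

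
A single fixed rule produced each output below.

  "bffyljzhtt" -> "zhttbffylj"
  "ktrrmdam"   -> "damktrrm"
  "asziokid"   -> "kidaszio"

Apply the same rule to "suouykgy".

kgysuouy

The pattern: move the first character to the end, then swap the front and back halves of the string.
Starting from "suouykgy": after the first operation, "uouykgys"; after the second, "kgysuouy".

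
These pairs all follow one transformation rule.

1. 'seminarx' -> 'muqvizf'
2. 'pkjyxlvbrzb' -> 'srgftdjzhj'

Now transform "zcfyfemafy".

The rule is to delete the first character, then shift every letter 8 places forward in the alphabet (wrapping around).
Applying both steps to "zcfyfemafy": "cfyfemafy", then "kngnmuing".

kngnmuing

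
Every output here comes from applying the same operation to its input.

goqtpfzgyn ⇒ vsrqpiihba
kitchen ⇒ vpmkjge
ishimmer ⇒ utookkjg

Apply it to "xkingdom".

zqpomkif

The transformation: shift every letter 2 places forward in the alphabet (wrapping around), then sort the characters into reverse alphabetical order.
Applying both steps to "xkingdom": "zmkpifqo", then "zqpomkif".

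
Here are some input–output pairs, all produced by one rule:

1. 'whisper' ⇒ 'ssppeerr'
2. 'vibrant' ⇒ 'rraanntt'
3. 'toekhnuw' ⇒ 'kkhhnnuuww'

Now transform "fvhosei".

oosseeii

In each case the input is transformed by: delete the first 3 characters, then double every character.
Working it through for "fvhosei": intermediate "osei", final "oosseeii".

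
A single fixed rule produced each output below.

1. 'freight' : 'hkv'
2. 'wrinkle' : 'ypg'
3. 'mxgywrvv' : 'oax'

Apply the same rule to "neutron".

Looking at the pairs, the operation is to keep one character in every 3, starting at position 1 (positions 1st, 4th, 7th, ...), then shift every letter 2 places forward in the alphabet (wrapping around).
On "neutron": the first step gives "ntn", and the second then gives "pvp".
(Check on "freight": → "fit" → "hkv" ✓)

pvp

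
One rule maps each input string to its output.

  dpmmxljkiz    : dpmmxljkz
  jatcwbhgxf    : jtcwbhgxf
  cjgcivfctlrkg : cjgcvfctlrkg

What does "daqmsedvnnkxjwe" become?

dqmsdvnnkxjw

Rule — remove every vowel.
For "daqmsedvnnkxjwe" the result is "dqmsdvnnkxjw".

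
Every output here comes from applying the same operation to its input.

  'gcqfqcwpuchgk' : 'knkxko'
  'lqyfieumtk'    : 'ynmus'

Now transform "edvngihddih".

lvqlq

What's happening: keep every other character starting from the second (positions 2nd, 4th, 6th, ...), then shift every letter 8 places forward in the alphabet (wrapping around).
Working it through for "edvngihddih": intermediate "dnidi", final "lvqlq".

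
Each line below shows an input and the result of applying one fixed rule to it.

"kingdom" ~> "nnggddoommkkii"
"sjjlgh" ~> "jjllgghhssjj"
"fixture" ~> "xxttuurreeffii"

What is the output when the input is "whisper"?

The rule is to move the first 2 characters to the end (rotate left by 2), then double every character.
For "whisper", step one produces "isperwh"; step two turns that into "iissppeerrwwhh".

iissppeerrwwhh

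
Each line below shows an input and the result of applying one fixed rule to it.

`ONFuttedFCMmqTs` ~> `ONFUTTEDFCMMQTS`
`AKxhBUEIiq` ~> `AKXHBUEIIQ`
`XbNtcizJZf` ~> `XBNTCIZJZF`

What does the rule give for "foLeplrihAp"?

FOLEPLRIHAP

The pattern: convert every letter to uppercase.
For "foLeplrihAp" the result is "FOLEPLRIHAP".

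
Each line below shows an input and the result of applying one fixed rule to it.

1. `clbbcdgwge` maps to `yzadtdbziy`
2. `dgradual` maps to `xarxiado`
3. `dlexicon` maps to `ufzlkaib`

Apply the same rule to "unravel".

The pattern: move the first 3 characters to the end (rotate left by 3), then shift every letter 3 places backward in the alphabet (wrapping around).
Applying both steps to "unravel": "avelunr", then "xsbirko".
(Check on "dlexicon": → "xicondle" → "ufzlkaib" ✓)

xsbirko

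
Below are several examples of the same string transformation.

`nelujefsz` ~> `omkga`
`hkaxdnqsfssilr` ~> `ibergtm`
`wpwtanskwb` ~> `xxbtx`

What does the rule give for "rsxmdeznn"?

Looking at the pairs, the operation is to keep every other character starting from the first (positions 1st, 3rd, 5th, ...), then shift every letter 1 place forward in the alphabet (wrapping around).
On "rsxmdeznn" that produces "syeao".

syeao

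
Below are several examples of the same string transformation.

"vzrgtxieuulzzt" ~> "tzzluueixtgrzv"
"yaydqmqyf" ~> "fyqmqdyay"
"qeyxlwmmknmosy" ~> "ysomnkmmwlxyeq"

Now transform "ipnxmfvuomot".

Rule — reverse the string.
So "ipnxmfvuomot" becomes "tomouvfmxnpi".

tomouvfmxnpi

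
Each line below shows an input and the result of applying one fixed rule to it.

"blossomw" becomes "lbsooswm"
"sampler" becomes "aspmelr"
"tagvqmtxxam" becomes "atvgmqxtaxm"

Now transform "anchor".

Rule — swap each adjacent pair of characters (1↔2, 3↔4, ...).
So "anchor" becomes "nahcro".

nahcro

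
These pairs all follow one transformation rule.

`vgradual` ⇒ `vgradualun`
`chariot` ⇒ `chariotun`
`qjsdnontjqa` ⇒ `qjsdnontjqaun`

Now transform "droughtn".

droughtnun

In each case the input is transformed by: append "un".
Doing the same to "droughtn": "droughtnun".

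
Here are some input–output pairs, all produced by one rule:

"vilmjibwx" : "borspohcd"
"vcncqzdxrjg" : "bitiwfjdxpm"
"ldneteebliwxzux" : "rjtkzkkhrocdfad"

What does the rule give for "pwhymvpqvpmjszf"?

vcnesbvwbvspyfl

The pattern: shift every letter 6 places forward in the alphabet (wrapping around).
So "pwhymvpqvpmjszf" becomes "vcnesbvwbvspyfl".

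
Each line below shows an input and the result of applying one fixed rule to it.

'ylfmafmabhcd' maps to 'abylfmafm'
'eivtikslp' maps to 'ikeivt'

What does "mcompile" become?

Looking at the pairs, the operation is to delete the last 3 characters, then move the last 2 characters to the front (rotate right by 2).
Working it through for "mcompile": intermediate "mcomp", final "mpmco".

mpmco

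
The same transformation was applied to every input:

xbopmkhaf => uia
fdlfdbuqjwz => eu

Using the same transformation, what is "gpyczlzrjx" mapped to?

What's happening: shift every letter 7 places backward in the alphabet (wrapping around), then keep only the vowels.
On "gpyczlzrjx": the first step gives "zirvseskcq", and the second then gives "ie".
(Check on "xbopmkhaf": → "quhifdaty" → "uia" ✓)

ie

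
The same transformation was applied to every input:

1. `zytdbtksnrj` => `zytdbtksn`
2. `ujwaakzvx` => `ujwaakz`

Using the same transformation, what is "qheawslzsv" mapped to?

qheawslz

What's happening: delete the last 2 characters.
For "qheawslzsv" the result is "qheawslz".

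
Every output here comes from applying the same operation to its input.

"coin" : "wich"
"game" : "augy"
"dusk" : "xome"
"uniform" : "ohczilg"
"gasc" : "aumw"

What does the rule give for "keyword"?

eysqilx

The transformation: shift every letter 6 places backward in the alphabet (wrapping around).
"keyword" → "eysqilx".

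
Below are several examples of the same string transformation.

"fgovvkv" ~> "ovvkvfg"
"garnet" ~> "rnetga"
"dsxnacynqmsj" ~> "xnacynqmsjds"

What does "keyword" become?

The pattern: move the first 2 characters to the end (rotate left by 2).
So "keyword" becomes "ywordke".

ywordke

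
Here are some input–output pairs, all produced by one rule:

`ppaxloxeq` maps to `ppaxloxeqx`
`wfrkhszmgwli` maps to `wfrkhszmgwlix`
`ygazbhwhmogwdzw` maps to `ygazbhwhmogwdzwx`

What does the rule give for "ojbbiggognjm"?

ojbbiggognjmx

The rule is to append "x".
"ojbbiggognjm" → "ojbbiggognjmx".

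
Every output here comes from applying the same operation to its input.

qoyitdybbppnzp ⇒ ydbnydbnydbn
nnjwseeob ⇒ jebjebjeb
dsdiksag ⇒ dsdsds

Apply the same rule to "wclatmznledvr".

lmlvlmlvlmlv

What's happening: keep one character in every 3, starting at position 3 (positions 3rd, 6th, 9th, ...), then write the whole string 3 times in a row.
Starting from "wclatmznledvr": after the first operation, "lmlv"; after the second, "lmlvlmlvlmlv".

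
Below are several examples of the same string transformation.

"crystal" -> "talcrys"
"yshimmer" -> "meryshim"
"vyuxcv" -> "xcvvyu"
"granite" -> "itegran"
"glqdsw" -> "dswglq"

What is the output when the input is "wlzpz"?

zpzwl

Each output is the input with this applied: move the last 3 characters to the front (rotate right by 3).
So "wlzpz" becomes "zpzwl".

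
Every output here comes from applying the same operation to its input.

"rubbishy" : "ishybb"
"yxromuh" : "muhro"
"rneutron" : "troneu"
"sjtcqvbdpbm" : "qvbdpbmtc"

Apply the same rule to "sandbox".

boxnd

What's happening: delete the first 2 characters, then move the first 2 characters to the end (rotate left by 2).
On "sandbox" that produces "boxnd".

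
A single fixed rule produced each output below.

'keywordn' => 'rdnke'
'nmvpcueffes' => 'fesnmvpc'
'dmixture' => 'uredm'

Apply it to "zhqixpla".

What's happening: move the last 3 characters to the front (rotate right by 3), then delete the last 3 characters.
Starting from "zhqixpla": after the first operation, "plazhqix"; after the second, "plazh".

plazh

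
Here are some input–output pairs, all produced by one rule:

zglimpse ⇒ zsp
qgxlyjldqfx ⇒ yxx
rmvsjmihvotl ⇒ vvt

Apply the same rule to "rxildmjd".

In each case the input is transformed by: sort the characters into reverse alphabetical order, then keep only the first 3 characters.
On "rxildmjd": the first step gives "xrmljidd", and the second then gives "xrm".

xrm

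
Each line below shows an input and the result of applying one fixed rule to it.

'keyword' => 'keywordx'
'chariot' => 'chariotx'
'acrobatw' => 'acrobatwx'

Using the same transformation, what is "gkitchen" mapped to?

In each case the input is transformed by: append "x".
On "gkitchen" that produces "gkitchenx".

gkitchenx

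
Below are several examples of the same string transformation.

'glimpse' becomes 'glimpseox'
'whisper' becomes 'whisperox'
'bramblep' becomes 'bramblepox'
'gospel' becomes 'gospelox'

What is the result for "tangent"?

The pattern: append "ox".
So "tangent" becomes "tangentox".

tangentox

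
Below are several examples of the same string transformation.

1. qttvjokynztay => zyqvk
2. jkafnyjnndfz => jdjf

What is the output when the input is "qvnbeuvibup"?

Rule — keep one character in every 3, starting at position 1 (positions 1st, 4th, 7th, ...), then move the last 2 characters to the front (rotate right by 2).
On "qvnbeuvibup": the first step gives "qbvu", and the second then gives "vuqb".

vuqb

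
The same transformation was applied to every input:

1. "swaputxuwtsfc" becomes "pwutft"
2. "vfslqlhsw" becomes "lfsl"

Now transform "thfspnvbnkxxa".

What's happening: keep every other character starting from the second (positions 2nd, 4th, 6th, ...), then swap each adjacent pair of characters (1↔2, 3↔4, ...).
For "thfspnvbnkxxa", step one produces "hsnbkx"; step two turns that into "shbnxk".
(Check on "vfslqlhsw": → "flls" → "lfsl" ✓)

shbnxk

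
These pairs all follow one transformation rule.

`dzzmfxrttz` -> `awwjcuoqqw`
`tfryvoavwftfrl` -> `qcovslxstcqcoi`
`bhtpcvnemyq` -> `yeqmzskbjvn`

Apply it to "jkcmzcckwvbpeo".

The transformation: shift every letter 3 places backward in the alphabet (wrapping around).
So "jkcmzcckwvbpeo" becomes "ghzjwzzhtsymbl".

ghzjwzzhtsymbl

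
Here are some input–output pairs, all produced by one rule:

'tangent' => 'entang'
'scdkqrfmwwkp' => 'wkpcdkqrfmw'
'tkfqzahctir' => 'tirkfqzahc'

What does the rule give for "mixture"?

The transformation: delete the first character, then move the last 3 characters to the front (rotate right by 3).
On "mixture": the first step gives "ixture", and the second then gives "ureixt".
(Check on "tkfqzahctir": → "kfqzahctir" → "tirkfqzahc" ✓)

ureixt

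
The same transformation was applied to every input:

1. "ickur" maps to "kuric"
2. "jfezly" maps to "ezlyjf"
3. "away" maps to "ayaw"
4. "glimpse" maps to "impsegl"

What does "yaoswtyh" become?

oswtyhya

The transformation: move the first 2 characters to the end (rotate left by 2).
On "yaoswtyh" that produces "oswtyhya".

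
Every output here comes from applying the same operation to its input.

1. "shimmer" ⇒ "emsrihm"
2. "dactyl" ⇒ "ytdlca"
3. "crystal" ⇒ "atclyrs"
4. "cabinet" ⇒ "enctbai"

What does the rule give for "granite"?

tigearn

Each output is the input with this applied: move the last 3 characters to the front (rotate right by 3), then swap each adjacent pair of characters (1↔2, 3↔4, ...).
On "granite": the first step gives "itegran", and the second then gives "tigearn".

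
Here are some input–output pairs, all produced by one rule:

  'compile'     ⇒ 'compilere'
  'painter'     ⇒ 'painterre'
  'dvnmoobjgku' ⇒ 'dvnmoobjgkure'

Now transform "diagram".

The transformation: append "re".
For "diagram" the result is "diagramre".

diagramre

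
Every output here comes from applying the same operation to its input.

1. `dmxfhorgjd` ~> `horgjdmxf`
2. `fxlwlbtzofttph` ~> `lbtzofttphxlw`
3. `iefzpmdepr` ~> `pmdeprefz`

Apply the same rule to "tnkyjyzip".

Rule — delete the first character, then move the first 3 characters to the end (rotate left by 3).
For "tnkyjyzip", step one produces "nkyjyzip"; step two turns that into "jyzipnky".

jyzipnky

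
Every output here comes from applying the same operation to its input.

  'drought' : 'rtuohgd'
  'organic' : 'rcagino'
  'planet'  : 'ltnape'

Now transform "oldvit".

ltvdoi

The rule is to swap the first and last characters, then swap each adjacent pair of characters (1↔2, 3↔4, ...).
For "oldvit", step one produces "tldvio"; step two turns that into "ltvdoi".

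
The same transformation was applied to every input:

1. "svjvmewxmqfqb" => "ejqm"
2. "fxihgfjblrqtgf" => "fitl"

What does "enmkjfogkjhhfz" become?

The rule is to keep one character in every 3, starting at position 3 (positions 3rd, 6th, 9th, ...), then swap each adjacent pair of characters (1↔2, 3↔4, ...).
"enmkjfogkjhhfz" → "mfkh" → "fmhk".

fmhk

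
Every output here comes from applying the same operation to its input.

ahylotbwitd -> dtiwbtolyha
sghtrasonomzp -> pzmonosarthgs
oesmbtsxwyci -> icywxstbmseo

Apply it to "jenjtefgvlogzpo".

What's happening: reverse the string.
So "jenjtefgvlogzpo" becomes "opzgolvgfetjnej".

opzgolvgfetjnej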